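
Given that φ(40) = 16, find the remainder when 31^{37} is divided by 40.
By Euler: 31^{16} ≡ 1 (mod 40) since gcd(31, 40) = 1. 37 = 2×16 + 5. So 31^{37} ≡ 31^{5} ≡ 31 (mod 40)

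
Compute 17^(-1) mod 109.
Since 109 is prime, by Fermat 17^(-1) ≡ 17^{107} ≡ 77 mod 109. Verify: 17 × 77 = 1309 ≡ 1 mod 109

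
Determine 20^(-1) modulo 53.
Since 53 is prime, by Fermat 20^(-1) ≡ 20^{51} ≡ 8 mod 53. Verify: 20 × 8 = 160 ≡ 1 mod 53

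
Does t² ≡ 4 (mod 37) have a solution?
By Euler's criterion: 4^{18} ≡ 1 (mod 37). Since this equals 1, 4 is a QR.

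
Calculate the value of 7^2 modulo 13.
7^{2} = 49 ≡ 10 (mod 13)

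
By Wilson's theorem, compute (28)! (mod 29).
By Wilson's theorem, (28)! ≡ -1 ≡ 28 (mod 29)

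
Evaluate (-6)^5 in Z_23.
By repeated squaring mod 23: (-6)^{1}≡17, (-6)^{2}≡13, (-6)^{4}≡8. Then (-6)^{5} = (-6)^{4+1} ≡ 8 × 17 ≡ 21 mod 23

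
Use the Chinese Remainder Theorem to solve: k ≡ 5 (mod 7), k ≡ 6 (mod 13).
M = 7 × 13 = 91. M₁ = 13, y₁ ≡ 6 (mod 7). M₂ = 7, y₂ ≡ 2 (mod 13). k = 5×13×6 + 6×7×2 ≡ 19 (mod 91)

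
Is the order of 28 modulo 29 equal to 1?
Powers of 28 mod 29: 28^1≡28, 28^2≡1. 28^1≡28≢1, so ord ≠ 1. No, the actual order is 2.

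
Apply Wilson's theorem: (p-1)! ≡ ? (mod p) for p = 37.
By Wilson's theorem, (36)! ≡ -1 ≡ 36 mod 37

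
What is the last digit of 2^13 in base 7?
Using Fermat: 2^{6} ≡ 1 mod 7. 13 ≡ 1 mod 6. So 2^{13} ≡ 2^{1} ≡ 2 mod 7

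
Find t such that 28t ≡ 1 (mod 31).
Since 31 is prime, by Fermat 28^(-1) ≡ 28^{29} ≡ 10 (mod 31). Verify: 28 × 10 = 280 ≡ 1 (mod 31)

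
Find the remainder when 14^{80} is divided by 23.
By Fermat: 14^{22} ≡ 1 (mod 23). 80 = 3×22 + 14. So 14^{80} ≡ 14^{14} ≡ 16 (mod 23)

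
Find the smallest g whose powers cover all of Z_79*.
g = 3. Powers: [3, 9, 27, 2, 6, 18, 54, 4, ...] generates all 78 non-zero residues.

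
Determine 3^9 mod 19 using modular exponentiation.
By repeated squaring mod 19: 3^{1}≡3, 3^{2}≡9, 3^{4}≡5, 3^{8}≡6. Then 3^{9} = 3^{8+1} ≡ 6 × 3 ≡ 18 mod 19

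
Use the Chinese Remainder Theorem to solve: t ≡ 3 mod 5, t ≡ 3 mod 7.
M = 5 × 7 = 35. M₁ = 7, y₁ ≡ 3 mod 5. M₂ = 5, y₂ ≡ 3 mod 7. t = 3×7×3 + 3×5×3 ≡ 3 mod 35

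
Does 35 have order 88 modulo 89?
ord_89(35) divides 88. For each prime q|88: 35^{44}≡88, 35^{8}≡16, none ≡ 1. So 35 has order 88 and is a primitive root mod 89.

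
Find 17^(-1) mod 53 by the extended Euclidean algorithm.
Extended GCD: 17(25) + 53(-8) = 1. So 17^(-1) ≡ 25 mod 53. Verify: 17 × 25 = 425 ≡ 1 mod 53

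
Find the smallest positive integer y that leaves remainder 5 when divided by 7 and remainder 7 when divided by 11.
M = 7 × 11 = 77. M₁ = 11, y₁ ≡ 2 mod 7. M₂ = 7, y₂ ≡ 8 mod 11. y = 5×11×2 + 7×7×8 ≡ 40 mod 77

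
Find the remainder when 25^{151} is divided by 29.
By Fermat: 25^{28} ≡ 1 mod 29. 151 = 5×28 + 11. So 25^{151} ≡ 25^{11} ≡ 24 mod 29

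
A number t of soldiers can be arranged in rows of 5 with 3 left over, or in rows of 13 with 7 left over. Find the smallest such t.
M = 5 × 13 = 65. M₁ = 13, y₁ ≡ 2 (mod 5). M₂ = 5, y₂ ≡ 8 (mod 13). t = 3×13×2 + 7×5×8 ≡ 33 (mod 65)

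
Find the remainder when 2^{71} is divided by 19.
By Fermat: 2^{18} ≡ 1 (mod 19). 71 = 3×18 + 17. So 2^{71} ≡ 2^{17} ≡ 10 (mod 19)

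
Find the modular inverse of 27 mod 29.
Since 29 is prime, by Fermat 27^(-1) ≡ 27^{27} ≡ 14 (mod 29). Verify: 27 × 14 = 378 ≡ 1 (mod 29)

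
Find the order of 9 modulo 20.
Powers of 9 mod 20: 9^1≡9, 9^2≡1. ord_20(9) = 2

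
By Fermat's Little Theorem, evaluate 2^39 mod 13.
By Fermat: 2^{12} ≡ 1 mod 13. 39 = 3×12 + 3. So 2^{39} ≡ 2^{3} ≡ 8 mod 13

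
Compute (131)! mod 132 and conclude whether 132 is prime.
(131)! mod 132 = 0. Since 0 ≢ -1 (mod 132), 132 is not prime.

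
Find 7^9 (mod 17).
By repeated squaring (mod 17): 7^{1}≡7, 7^{2}≡15, 7^{4}≡4, 7^{8}≡16. Then 7^{9} = 7^{8+1} ≡ 16 × 7 ≡ 10 (mod 17)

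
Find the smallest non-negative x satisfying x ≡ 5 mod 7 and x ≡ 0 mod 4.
M = 7 × 4 = 28. M₁ = 4, y₁ ≡ 2 mod 7. M₂ = 7, y₂ ≡ 3 mod 4. x = 5×4×2 + 0×7×3 ≡ 12 mod 28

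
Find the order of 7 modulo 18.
Powers of 7 mod 18: 7^1≡7, 7^2≡13, 7^3≡1. Order = 3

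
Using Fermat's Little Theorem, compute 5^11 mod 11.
By Fermat: 5^{10} ≡ 1 mod 11. So 5^{11} = 5^{10} · 5^{1} ≡ 5^{1} ≡ 5 mod 11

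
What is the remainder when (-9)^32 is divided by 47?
By repeated squaring (mod 47): (-9)^{1}≡38, (-9)^{2}≡34, (-9)^{4}≡28, (-9)^{8}≡32, (-9)^{16}≡37, (-9)^{32}≡6. So (-9)^{32} ≡ 6 (mod 47)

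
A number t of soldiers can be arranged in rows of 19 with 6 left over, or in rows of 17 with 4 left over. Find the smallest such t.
M = 19 × 17 = 323. M₁ = 17, y₁ ≡ 9 mod 19. M₂ = 19, y₂ ≡ 9 mod 17. t = 6×17×9 + 4×19×9 ≡ 310 mod 323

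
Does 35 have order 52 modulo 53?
ord_53(35) divides 52. For each prime q|52: 35^{26}≡52, 35^{4}≡36, none ≡ 1. So 35 has order 52 and is a primitive root mod 53.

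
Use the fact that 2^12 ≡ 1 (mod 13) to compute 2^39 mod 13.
By Fermat: 2^{12} ≡ 1 (mod 13). 39 = 3×12 + 3. So 2^{39} ≡ 2^{3} ≡ 8 (mod 13)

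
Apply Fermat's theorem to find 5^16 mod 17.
By Fermat's Little Theorem, 5^{16} ≡ 1 mod 17 since 17 is prime and gcd(5, 17) = 1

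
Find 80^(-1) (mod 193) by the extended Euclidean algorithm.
Extended GCD: 80(-41) + 193(17) = 1. So 80^(-1) ≡ -41 ≡ 152 (mod 193). Verify: 80 × 152 = 12160 ≡ 1 (mod 193)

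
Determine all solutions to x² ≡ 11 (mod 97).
The square roots of 11 mod 97 are 37 and 60. Verify: 37² = 1369 ≡ 11 (mod 97)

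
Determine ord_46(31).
Powers of 31 mod 46: 31^1≡31, 31^2≡41, 31^3≡29, 31^4≡25, 31^5≡39, 31^6≡13, 31^7≡35, 31^8≡27, 31^9≡9, 31^10≡3, 31^11≡1. ord_46(31) = 11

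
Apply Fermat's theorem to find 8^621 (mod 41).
By Fermat: 8^{40} ≡ 1 (mod 41). 621 ≡ 21 (mod 40). So 8^{621} ≡ 8^{21} ≡ 8 (mod 41)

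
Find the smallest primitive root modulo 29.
g = 2. Powers: [2, 4, 8, 16, 3, 6, 12, 24, 19, 9, ...] generates all 28 non-zero residues.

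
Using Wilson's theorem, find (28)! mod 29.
By Wilson's theorem, (28)! ≡ -1 ≡ 28 mod 29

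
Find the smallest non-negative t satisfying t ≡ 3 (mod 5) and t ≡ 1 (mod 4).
M = 5 × 4 = 20. M₁ = 4, y₁ ≡ 4 (mod 5). M₂ = 5, y₂ ≡ 1 (mod 4). t = 3×4×4 + 1×5×1 ≡ 13 (mod 20)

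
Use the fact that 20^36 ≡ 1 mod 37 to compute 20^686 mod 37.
By Fermat: 20^{36} ≡ 1 mod 37. 686 ≡ 2 mod 36. So 20^{686} ≡ 20^{2} ≡ 30 mod 37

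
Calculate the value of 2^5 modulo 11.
By repeated squaring (mod 11): 2^{1}≡2, 2^{2}≡4, 2^{4}≡5. Then 2^{5} = 2^{4+1} ≡ 5 × 2 ≡ 10 (mod 11)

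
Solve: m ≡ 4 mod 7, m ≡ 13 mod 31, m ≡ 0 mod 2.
M = 7 × 31 × 2 = 434. M₁ = 62, y₁ ≡ 6 mod 7. M₂ = 14, y₂ ≡ 20 mod 31. M₃ = 217, y₃ ≡ 1 mod 2. m = 4×62×6 + 13×14×20 + 0×217×1 ≡ 354 mod 434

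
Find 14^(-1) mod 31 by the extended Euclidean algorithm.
Extended GCD: 14(-11) + 31(5) = 1. So 14^(-1) ≡ -11 ≡ 20 mod 31. Verify: 14 × 20 = 280 ≡ 1 mod 31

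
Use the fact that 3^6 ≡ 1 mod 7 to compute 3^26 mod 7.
By Fermat: 3^{6} ≡ 1 mod 7. 26 = 4×6 + 2. So 3^{26} ≡ 3^{2} ≡ 2 mod 7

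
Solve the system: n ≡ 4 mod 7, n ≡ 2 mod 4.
M = 7 × 4 = 28. M₁ = 4, y₁ ≡ 2 mod 7. M₂ = 7, y₂ ≡ 3 mod 4. n = 4×4×2 + 2×7×3 ≡ 18 mod 28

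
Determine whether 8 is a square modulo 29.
By Euler's criterion: 8^{14} ≡ 28 (mod 29). Since this equals -1 (≡ 28), 8 is not a QR.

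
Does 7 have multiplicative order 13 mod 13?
Powers of 7 mod 13: 7^1≡7, 7^2≡10, 7^3≡5, 7^4≡9, 7^5≡11, 7^6≡12, 7^7≡6, 7^8≡3, 7^9≡8, 7^10≡4, 7^11≡2, 7^12≡1. Already 7^12≡1, so the order is 12 < 13. No, the actual order is 12.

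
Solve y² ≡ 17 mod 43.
The square roots of 17 mod 43 are 24 and 19. Verify: 24² = 576 ≡ 17 mod 43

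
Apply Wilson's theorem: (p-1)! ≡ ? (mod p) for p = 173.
By Wilson's theorem, (172)! ≡ -1 ≡ 172 (mod 173)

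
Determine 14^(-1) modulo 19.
Since 19 is prime, by Fermat 14^(-1) ≡ 14^{17} ≡ 15 mod 19. Verify: 14 × 15 = 210 ≡ 1 mod 19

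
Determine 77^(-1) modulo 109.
Since 109 is prime, by Fermat 77^(-1) ≡ 77^{107} ≡ 17 mod 109. Verify: 77 × 17 = 1309 ≡ 1 mod 109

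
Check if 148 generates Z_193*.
ord_193(148) divides 192. For each prime q|192: 148^{96}≡192, 148^{64}≡84, none ≡ 1. So 148 has order 192 and is a primitive root mod 193.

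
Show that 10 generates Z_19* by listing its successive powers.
10^1, 10^2, ..., 10^{18} mod 19: [10, 5, 12, 6, 3, 11, 15, 17, 18, 9, 14, 7, 13, 16, 8, 4, 2, 1]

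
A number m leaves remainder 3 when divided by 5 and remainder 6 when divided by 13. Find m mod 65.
M = 5 × 13 = 65. M₁ = 13, y₁ ≡ 2 mod 5. M₂ = 5, y₂ ≡ 8 mod 13. m = 3×13×2 + 6×5×8 ≡ 58 mod 65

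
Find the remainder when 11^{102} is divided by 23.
By Fermat: 11^{22} ≡ 1 mod 23. 102 = 4×22 + 14. So 11^{102} ≡ 11^{14} ≡ 3 mod 23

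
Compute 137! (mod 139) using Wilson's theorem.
(138)! = (137)! × (138) ≡ -1 (mod 139). So (137)! ≡ -1 × (138)^(-1) ≡ (-1)×(-1) = 1 (mod 139)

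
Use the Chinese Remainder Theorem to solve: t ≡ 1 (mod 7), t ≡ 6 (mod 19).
M = 7 × 19 = 133. M₁ = 19, y₁ ≡ 3 (mod 7). M₂ = 7, y₂ ≡ 11 (mod 19). t = 1×19×3 + 6×7×11 ≡ 120 (mod 133)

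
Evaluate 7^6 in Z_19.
By repeated squaring mod 19: 7^{1}≡7, 7^{2}≡11, 7^{4}≡7. Then 7^{6} = 7^{4+2} ≡ 7 × 11 ≡ 1 mod 19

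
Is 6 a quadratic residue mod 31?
By Euler's criterion: 6^{15} ≡ 30 (mod 31). Since this equals -1 (≡ 30), 6 is not a QR.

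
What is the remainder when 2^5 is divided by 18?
By repeated squaring (mod 18): 2^{1}≡2, 2^{2}≡4, 2^{4}≡16. Then 2^{5} = 2^{4+1} ≡ 16 × 2 ≡ 14 (mod 18)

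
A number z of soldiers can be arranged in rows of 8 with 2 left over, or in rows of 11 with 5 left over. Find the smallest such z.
M = 8 × 11 = 88. M₁ = 11, y₁ ≡ 3 (mod 8). M₂ = 8, y₂ ≡ 7 (mod 11). z = 2×11×3 + 5×8×7 ≡ 82 (mod 88)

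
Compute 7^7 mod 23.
By repeated squaring (mod 23): 7^{1}≡7, 7^{2}≡3, 7^{4}≡9. Then 7^{7} = 7^{4+2+1} ≡ 9 × 3 × 7 ≡ 5 (mod 23)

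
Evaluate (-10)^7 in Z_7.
Using Fermat: (-10)^{6} ≡ 1 (mod 7). 7 ≡ 1 (mod 6). So (-10)^{7} ≡ (-10)^{1} ≡ 4 (mod 7)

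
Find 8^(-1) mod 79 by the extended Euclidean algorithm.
Extended GCD: 8(10) + 79(-1) = 1. So 8^(-1) ≡ 10 mod 79. Verify: 8 × 10 = 80 ≡ 1 mod 79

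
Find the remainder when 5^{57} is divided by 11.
By Fermat: 5^{10} ≡ 1 mod 11. 57 = 5×10 + 7. So 5^{57} ≡ 5^{7} ≡ 3 mod 11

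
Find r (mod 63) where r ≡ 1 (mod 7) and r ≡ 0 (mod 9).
M = 7 × 9 = 63. M₁ = 9, y₁ ≡ 4 (mod 7). M₂ = 7, y₂ ≡ 4 (mod 9). r = 1×9×4 + 0×7×4 ≡ 36 (mod 63)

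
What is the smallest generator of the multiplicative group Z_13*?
g = 2. For each prime q|12: 2^{6}≡12, 2^{4}≡3, none ≡ 1, so ord_13(2) = 12 and 2 is a primitive root.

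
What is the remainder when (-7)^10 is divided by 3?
Using Fermat: (-7)^{2} ≡ 1 mod 3. 10 ≡ 0 mod 2. So (-7)^{10} ≡ (-7)^{0} ≡ 1 mod 3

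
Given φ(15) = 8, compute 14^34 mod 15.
By Euler: 14^{8} ≡ 1 mod 15 since gcd(14, 15) = 1. 34 = 4×8 + 2. So 14^{34} ≡ 14^{2} ≡ 1 mod 15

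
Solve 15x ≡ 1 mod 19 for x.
Since 19 is prime, by Fermat 15^(-1) ≡ 15^{17} ≡ 14 mod 19. Verify: 15 × 14 = 210 ≡ 1 mod 19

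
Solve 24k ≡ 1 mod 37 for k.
Since 37 is prime, by Fermat 24^(-1) ≡ 24^{35} ≡ 17 mod 37. Verify: 24 × 17 = 408 ≡ 1 mod 37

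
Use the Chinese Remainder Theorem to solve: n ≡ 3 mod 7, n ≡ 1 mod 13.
M = 7 × 13 = 91. M₁ = 13, y₁ ≡ 6 mod 7. M₂ = 7, y₂ ≡ 2 mod 13. n = 3×13×6 + 1×7×2 ≡ 66 mod 91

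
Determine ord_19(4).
Powers of 4 mod 19: 4^1≡4, 4^2≡16, 4^3≡7, 4^4≡9, 4^5≡17, 4^6≡11, 4^7≡6, 4^8≡5, 4^9≡1. ord_19(4) = 9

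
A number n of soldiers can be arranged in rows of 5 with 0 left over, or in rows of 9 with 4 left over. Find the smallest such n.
M = 5 × 9 = 45. M₁ = 9, y₁ ≡ 4 (mod 5). M₂ = 5, y₂ ≡ 2 (mod 9). n = 0×9×4 + 4×5×2 ≡ 40 (mod 45)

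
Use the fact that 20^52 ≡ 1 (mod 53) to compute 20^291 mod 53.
By Fermat: 20^{52} ≡ 1 (mod 53). 291 ≡ 31 (mod 52). So 20^{291} ≡ 20^{31} ≡ 34 (mod 53)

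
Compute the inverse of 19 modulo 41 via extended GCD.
Extended GCD: 19(13) + 41(-6) = 1. So 19^(-1) ≡ 13 mod 41. Verify: 19 × 13 = 247 ≡ 1 mod 41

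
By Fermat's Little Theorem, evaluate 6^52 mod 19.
By Fermat: 6^{18} ≡ 1 mod 19. 52 = 2×18 + 16. So 6^{52} ≡ 6^{16} ≡ 9 mod 19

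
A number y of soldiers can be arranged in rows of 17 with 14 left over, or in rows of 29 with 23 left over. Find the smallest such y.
M = 17 × 29 = 493. M₁ = 29, y₁ ≡ 10 (mod 17). M₂ = 17, y₂ ≡ 12 (mod 29). y = 14×29×10 + 23×17×12 ≡ 371 (mod 493)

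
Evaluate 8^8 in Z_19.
By repeated squaring mod 19: 8^{1}≡8, 8^{2}≡7, 8^{4}≡11, 8^{8}≡7. So 8^{8} ≡ 7 mod 19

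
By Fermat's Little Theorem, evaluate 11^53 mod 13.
By Fermat: 11^{12} ≡ 1 mod 13. 53 = 4×12 + 5. So 11^{53} ≡ 11^{5} ≡ 7 mod 13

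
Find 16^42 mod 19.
Using Fermat: 16^{18} ≡ 1 mod 19. 42 ≡ 6 mod 18. So 16^{42} ≡ 16^{6} ≡ 7 mod 19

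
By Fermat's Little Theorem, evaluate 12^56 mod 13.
By Fermat: 12^{12} ≡ 1 (mod 13). 56 = 4×12 + 8. So 12^{56} ≡ 12^{8} ≡ 1 (mod 13)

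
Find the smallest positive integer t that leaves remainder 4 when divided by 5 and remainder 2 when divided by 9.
M = 5 × 9 = 45. M₁ = 9, y₁ ≡ 4 (mod 5). M₂ = 5, y₂ ≡ 2 (mod 9). t = 4×9×4 + 2×5×2 ≡ 29 (mod 45)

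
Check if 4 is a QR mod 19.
By Euler's criterion: 4^{9} ≡ 1 mod 19. Since this equals 1, 4 is a QR.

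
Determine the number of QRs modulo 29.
For prime 29, there are (p-1)/2 = (29-1)/2 = 14 quadratic residues (excluding 0).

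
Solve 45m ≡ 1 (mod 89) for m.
Since 89 is prime, by Fermat 45^(-1) ≡ 45^{87} ≡ 2 (mod 89). Verify: 45 × 2 = 90 ≡ 1 (mod 89)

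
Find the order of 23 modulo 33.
Powers of 23 mod 33: 23^1≡23, 23^2≡1. Order = 2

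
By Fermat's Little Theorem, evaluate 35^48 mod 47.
By Fermat: 35^{46} ≡ 1 mod 47. So 35^{48} = 35^{46} · 35^{2} ≡ 35^{2} ≡ 3 mod 47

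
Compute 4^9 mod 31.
By repeated squaring (mod 31): 4^{1}≡4, 4^{2}≡16, 4^{4}≡8, 4^{8}≡2. Then 4^{9} = 4^{8+1} ≡ 2 × 4 ≡ 8 (mod 31)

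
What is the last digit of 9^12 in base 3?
By repeated squaring (mod 3): 9^{1}≡0, 9^{2}≡0, 9^{4}≡0, 9^{8}≡0. Then 9^{12} = 9^{8+4} ≡ 0 × 0 ≡ 0 (mod 3)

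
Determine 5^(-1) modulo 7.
Since 7 is prime, by Fermat 5^(-1) ≡ 5^{5} ≡ 3 mod 7. Verify: 5 × 3 = 15 ≡ 1 mod 7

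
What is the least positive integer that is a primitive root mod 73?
g = 5. Powers: [5, 25, 52, 41, 59, 3, 15, 2, 10, 50, ...] generates all 72 non-zero residues.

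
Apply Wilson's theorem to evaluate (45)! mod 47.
(46)! = (45)! × (46) ≡ -1 mod 47. So (45)! ≡ -1 × (46)^(-1) ≡ (-1)×(-1) = 1 mod 47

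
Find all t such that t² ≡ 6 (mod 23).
The square roots of 6 mod 23 are 12 and 11. Verify: 12² = 144 ≡ 6 (mod 23)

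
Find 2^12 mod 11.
Using Fermat: 2^{10} ≡ 1 mod 11. 12 ≡ 2 mod 10. So 2^{12} ≡ 2^{2} ≡ 4 mod 11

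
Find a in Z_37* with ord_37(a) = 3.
10 has order 3 mod 37 since 10^{3} ≡ 1 mod 37 and no smaller power works.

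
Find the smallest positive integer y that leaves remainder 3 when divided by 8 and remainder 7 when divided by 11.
M = 8 × 11 = 88. M₁ = 11, y₁ ≡ 3 mod 8. M₂ = 8, y₂ ≡ 7 mod 11. y = 3×11×3 + 7×8×7 ≡ 51 mod 88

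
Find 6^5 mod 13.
By repeated squaring mod 13: 6^{1}≡6, 6^{2}≡10, 6^{4}≡9. Then 6^{5} = 6^{4+1} ≡ 9 × 6 ≡ 2 mod 13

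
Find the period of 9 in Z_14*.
Powers of 9 mod 14: 9^1≡9, 9^2≡11, 9^3≡1. Order = 3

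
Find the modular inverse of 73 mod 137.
Since 137 is prime, by Fermat 73^(-1) ≡ 73^{135} ≡ 122 (mod 137). Verify: 73 × 122 = 8906 ≡ 1 (mod 137)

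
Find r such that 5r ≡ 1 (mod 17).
Since 17 is prime, by Fermat 5^(-1) ≡ 5^{15} ≡ 7 (mod 17). Verify: 5 × 7 = 35 ≡ 1 (mod 17)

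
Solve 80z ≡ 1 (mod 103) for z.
Since 103 is prime, by Fermat 80^(-1) ≡ 80^{101} ≡ 94 (mod 103). Verify: 80 × 94 = 7520 ≡ 1 (mod 103)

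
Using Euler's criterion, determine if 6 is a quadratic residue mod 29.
By Euler's criterion: 6^{14} ≡ 1 (mod 29). Since this equals 1, 6 is a QR.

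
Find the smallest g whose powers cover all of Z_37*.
g = 2. Powers: [2, 4, 8, 16, 32, 27, 17, ...] generates all 36 non-zero residues.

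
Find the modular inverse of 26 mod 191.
Since 191 is prime, by Fermat 26^(-1) ≡ 26^{189} ≡ 169 (mod 191). Verify: 26 × 169 = 4394 ≡ 1 (mod 191)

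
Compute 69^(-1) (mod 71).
Since 71 is prime, by Fermat 69^(-1) ≡ 69^{69} ≡ 35 (mod 71). Verify: 69 × 35 = 2415 ≡ 1 (mod 71)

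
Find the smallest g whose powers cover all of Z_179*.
g = 2. Powers: [2, 4, 8, 16, 32, 64, 128, ...] generates all 178 non-zero residues.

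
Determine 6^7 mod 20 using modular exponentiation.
By repeated squaring mod 20: 6^{1}≡6, 6^{2}≡16, 6^{4}≡16. Then 6^{7} = 6^{4+2+1} ≡ 16 × 16 × 6 ≡ 16 mod 20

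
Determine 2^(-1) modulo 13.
Since 13 is prime, by Fermat 2^(-1) ≡ 2^{11} ≡ 7 (mod 13). Verify: 2 × 7 = 14 ≡ 1 (mod 13)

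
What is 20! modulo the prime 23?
(22)! = (20)! × (21) × (22) ≡ -1 (mod 23). So (20)! ≡ -1 × [(22)(21)]^(-1) ≡ 11 (mod 23)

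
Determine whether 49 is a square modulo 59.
By Euler's criterion: 49^{29} ≡ 1 mod 59. Since this equals 1, 49 is a QR.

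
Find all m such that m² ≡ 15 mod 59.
The square roots of 15 mod 59 are 29 and 30. Verify: 29² = 841 ≡ 15 mod 59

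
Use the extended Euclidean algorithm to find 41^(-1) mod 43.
Extended GCD: 41(21) + 43(-20) = 1. So 41^(-1) ≡ 21 (mod 43). Verify: 41 × 21 = 861 ≡ 1 (mod 43)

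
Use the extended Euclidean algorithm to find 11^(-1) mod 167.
Extended GCD: 11(76) + 167(-5) = 1. So 11^(-1) ≡ 76 mod 167. Verify: 11 × 76 = 836 ≡ 1 mod 167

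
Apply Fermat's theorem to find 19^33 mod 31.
By Fermat: 19^{30} ≡ 1 mod 31. So 19^{33} = 19^{30} · 19^{3} ≡ 19^{3} ≡ 8 mod 31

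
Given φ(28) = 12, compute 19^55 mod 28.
By Euler: 19^{12} ≡ 1 (mod 28) since gcd(19, 28) = 1. 55 = 4×12 + 7. So 19^{55} ≡ 19^{7} ≡ 19 (mod 28)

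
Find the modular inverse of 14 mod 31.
Since 31 is prime, by Fermat 14^(-1) ≡ 14^{29} ≡ 20 (mod 31). Verify: 14 × 20 = 280 ≡ 1 (mod 31)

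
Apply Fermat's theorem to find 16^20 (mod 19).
By Fermat: 16^{18} ≡ 1 (mod 19). So 16^{20} = 16^{18} · 16^{2} ≡ 16^{2} ≡ 9 (mod 19)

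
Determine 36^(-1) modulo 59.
Since 59 is prime, by Fermat 36^(-1) ≡ 36^{57} ≡ 41 mod 59. Verify: 36 × 41 = 1476 ≡ 1 mod 59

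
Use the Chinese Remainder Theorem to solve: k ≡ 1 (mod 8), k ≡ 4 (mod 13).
M = 8 × 13 = 104. M₁ = 13, y₁ ≡ 5 (mod 8). M₂ = 8, y₂ ≡ 5 (mod 13). k = 1×13×5 + 4×8×5 ≡ 17 (mod 104)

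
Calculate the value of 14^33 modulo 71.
By repeated squaring (mod 71): 14^{1}≡14, 14^{2}≡54, 14^{4}≡5, 14^{8}≡25, 14^{16}≡57, 14^{32}≡54. Then 14^{33} = 14^{32+1} ≡ 54 × 14 ≡ 46 (mod 71)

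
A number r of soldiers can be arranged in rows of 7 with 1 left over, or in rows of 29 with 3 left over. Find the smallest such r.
M = 7 × 29 = 203. M₁ = 29, y₁ ≡ 1 (mod 7). M₂ = 7, y₂ ≡ 25 (mod 29). r = 1×29×1 + 3×7×25 ≡ 148 (mod 203)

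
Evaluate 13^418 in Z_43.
Using Fermat: 13^{42} ≡ 1 mod 43. 418 ≡ 40 mod 42. So 13^{418} ≡ 13^{40} ≡ 14 mod 43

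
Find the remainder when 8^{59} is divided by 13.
By Fermat: 8^{12} ≡ 1 mod 13. 59 = 4×12 + 11. So 8^{59} ≡ 8^{11} ≡ 5 mod 13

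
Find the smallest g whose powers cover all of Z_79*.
g = 3. Powers: [3, 9, 27, 2, 6, 18, 54, ...] generates all 78 non-zero residues.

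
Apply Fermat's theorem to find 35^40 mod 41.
By Fermat's Little Theorem, 35^{40} ≡ 1 mod 41 since 41 is prime and gcd(35, 41) = 1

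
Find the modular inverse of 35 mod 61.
Since 61 is prime, by Fermat 35^(-1) ≡ 35^{59} ≡ 7 mod 61. Verify: 35 × 7 = 245 ≡ 1 mod 61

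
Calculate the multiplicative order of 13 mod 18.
Powers of 13 mod 18: 13^1≡13, 13^2≡7, 13^3≡1. Order = 3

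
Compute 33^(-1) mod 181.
Since 181 is prime, by Fermat 33^(-1) ≡ 33^{179} ≡ 11 mod 181. Verify: 33 × 11 = 363 ≡ 1 mod 181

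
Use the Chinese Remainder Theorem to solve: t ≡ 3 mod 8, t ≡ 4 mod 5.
M = 8 × 5 = 40. M₁ = 5, y₁ ≡ 5 mod 8. M₂ = 8, y₂ ≡ 2 mod 5. t = 3×5×5 + 4×8×2 ≡ 19 mod 40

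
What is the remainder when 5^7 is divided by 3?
Using Fermat: 5^{2} ≡ 1 mod 3. 7 ≡ 1 mod 2. So 5^{7} ≡ 5^{1} ≡ 2 mod 3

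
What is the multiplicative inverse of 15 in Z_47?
Since 47 is prime, by Fermat 15^(-1) ≡ 15^{45} ≡ 22 mod 47. Verify: 15 × 22 = 330 ≡ 1 mod 47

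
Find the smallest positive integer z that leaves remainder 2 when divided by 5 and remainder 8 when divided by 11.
M = 5 × 11 = 55. M₁ = 11, y₁ ≡ 1 mod 5. M₂ = 5, y₂ ≡ 9 mod 11. z = 2×11×1 + 8×5×9 ≡ 52 mod 55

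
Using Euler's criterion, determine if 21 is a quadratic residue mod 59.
By Euler's criterion: 21^{29} ≡ 1 (mod 59). Since this equals 1, 21 is a QR.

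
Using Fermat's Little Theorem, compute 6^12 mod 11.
By Fermat: 6^{10} ≡ 1 (mod 11). So 6^{12} = 6^{10} · 6^{2} ≡ 6^{2} ≡ 3 (mod 11)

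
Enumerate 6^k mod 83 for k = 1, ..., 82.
6^1, 6^2, ..., 6^{82} mod 83: [6, 36, 50, 51, 57, 10, 60, 28, 2, 12, 72, 17, 19, 31, 20, 37, 56, 4, 24, 61, 34, 38, 62, 40, 74, 29, 8, 48, 39, 68, 76, 41, 80, 65, 58, 16, 13, 78, 53, 69, 82, 77, 47, 33, 32, 26, 73, 23, 55, 81, 71, 11, 66, 64, 52, 63, 46, 27, 79, 59, 22, 49, 45, 21, 43, 9, 54, 75, 35, 44, 15, 7, 42, 3, 18, 25, 67, 70, 5, 30, 14, 1]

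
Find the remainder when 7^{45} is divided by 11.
By Fermat: 7^{10} ≡ 1 mod 11. 45 = 4×10 + 5. So 7^{45} ≡ 7^{5} ≡ 10 mod 11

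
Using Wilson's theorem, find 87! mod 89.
(88)! = (87)! × (88) ≡ -1 (mod 89). So (87)! ≡ -1 × (88)^(-1) ≡ (-1)×(-1) = 1 (mod 89)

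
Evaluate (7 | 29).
(7/29) = 7^{14} mod 29 = 1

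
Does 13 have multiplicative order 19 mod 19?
Powers of 13 mod 19: 13^1≡13, 13^2≡17, 13^3≡12, 13^4≡4, 13^5≡14, 13^6≡11, 13^7≡10, 13^8≡16, 13^9≡18, 13^10≡6, 13^11≡2, 13^12≡7, 13^13≡15, 13^14≡5, 13^15≡8, 13^16≡9, 13^17≡3, 13^18≡1. Already 13^18≡1, so the order is 18 < 19. No, the actual order is 18.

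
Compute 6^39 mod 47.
By repeated squaring mod 47: 6^{1}≡6, 6^{2}≡36, 6^{4}≡27, 6^{8}≡24, 6^{16}≡12, 6^{32}≡3. Then 6^{39} = 6^{32+4+2+1} ≡ 3 × 27 × 36 × 6 ≡ 12 mod 47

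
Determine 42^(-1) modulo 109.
Since 109 is prime, by Fermat 42^(-1) ≡ 42^{107} ≡ 13 mod 109. Verify: 42 × 13 = 546 ≡ 1 mod 109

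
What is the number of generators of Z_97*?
Number of primitive roots mod 97 = φ(p-1) = φ(96) = 32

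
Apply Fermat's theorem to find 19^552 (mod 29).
By Fermat: 19^{28} ≡ 1 (mod 29). 552 ≡ 20 (mod 28). So 19^{552} ≡ 19^{20} ≡ 7 (mod 29)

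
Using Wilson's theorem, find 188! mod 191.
(190)! = (188)! × (189) × (190) ≡ -1 (mod 191). So (188)! ≡ -1 × [(190)(189)]^(-1) ≡ 95 (mod 191)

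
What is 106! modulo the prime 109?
(108)! = (106)! × (107) × (108) ≡ -1 (mod 109). So (106)! ≡ -1 × [(108)(107)]^(-1) ≡ 54 (mod 109)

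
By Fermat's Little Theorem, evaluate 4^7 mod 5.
By Fermat: 4^{4} ≡ 1 (mod 5). So 4^{7} = 4^{4} · 4^{3} ≡ 4^{3} ≡ 4 (mod 5)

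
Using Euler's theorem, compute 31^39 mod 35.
By Euler: 31^{24} ≡ 1 (mod 35) since gcd(31, 35) = 1. 39 = 1×24 + 15. So 31^{39} ≡ 31^{15} ≡ 6 (mod 35)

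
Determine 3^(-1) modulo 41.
Since 41 is prime, by Fermat 3^(-1) ≡ 3^{39} ≡ 14 mod 41. Verify: 3 × 14 = 42 ≡ 1 mod 41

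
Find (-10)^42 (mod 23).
Using Fermat: (-10)^{22} ≡ 1 (mod 23). 42 ≡ 20 (mod 22). So (-10)^{42} ≡ (-10)^{20} ≡ 3 (mod 23)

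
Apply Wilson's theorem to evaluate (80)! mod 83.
(82)! = (80)! × (81) × (82) ≡ -1 (mod 83). So (80)! ≡ -1 × [(82)(81)]^(-1) ≡ 41 (mod 83)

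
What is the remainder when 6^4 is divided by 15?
6^{4} = 1296 ≡ 6 mod 15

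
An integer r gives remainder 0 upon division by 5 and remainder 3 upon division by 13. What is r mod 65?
M = 5 × 13 = 65. M₁ = 13, y₁ ≡ 2 mod 5. M₂ = 5, y₂ ≡ 8 mod 13. r = 0×13×2 + 3×5×8 ≡ 55 mod 65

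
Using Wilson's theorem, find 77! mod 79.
(78)! = (77)! × (78) ≡ -1 (mod 79). So (77)! ≡ -1 × (78)^(-1) ≡ (-1)×(-1) = 1 (mod 79)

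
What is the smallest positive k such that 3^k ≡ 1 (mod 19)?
Powers of 3 mod 19: 3^1≡3, 3^2≡9, 3^3≡8, 3^4≡5, 3^5≡15, 3^6≡7, 3^7≡2, 3^8≡6, 3^9≡18, 3^10≡16, 3^11≡10, 3^12≡11, 3^13≡14, 3^14≡4, 3^15≡12, 3^16≡17, 3^17≡13, 3^18≡1. ord_19(3) = 18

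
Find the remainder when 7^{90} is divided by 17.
By Fermat: 7^{16} ≡ 1 (mod 17). 90 = 5×16 + 10. So 7^{90} ≡ 7^{10} ≡ 2 (mod 17)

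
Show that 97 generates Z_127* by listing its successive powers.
97^1, 97^2, ..., 97^{126} mod 127: [97, 11, 51, 121, 53, 61, 75, 36, 63, 15, 58, 38, 3, 37, 33, 26, 109, 32, 56, 98, 108, 62, 45, 47, 114, 9, 111, 99, 78, 73, 96, 41, 40, 70, 59, 8, 14, 88, 27, 79, 43, 107, 92, 34, 123, 120, 83, 50, 24, 42, 10, 81, 110, 2, 67, 22, 102, 115, 106, 122, 23, 72, 126, 30, 116, 76, 6, 74, 66, 52, 91, 64, 112, 69, 89, 124, 90, 94, 101, 18, 95, 71, 29, 19, 65, 82, 80, 13, 118, 16, 28, 49, 54, 31, 86, 87, 57, 68, 119, 113, 39, 100, 48, 84, 20, 35, 93, 4, 7, 44, 77, 103, 85, 117, 46, 17, 125, 60, 105, 25, 12, 21, 5, 104, 55, 1]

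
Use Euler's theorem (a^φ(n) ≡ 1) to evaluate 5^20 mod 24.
By Euler: 5^{8} ≡ 1 (mod 24) since gcd(5, 24) = 1. 20 = 2×8 + 4. So 5^{20} ≡ 5^{4} ≡ 1 (mod 24)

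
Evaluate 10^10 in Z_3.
Using Fermat: 10^{2} ≡ 1 (mod 3). 10 ≡ 0 (mod 2). So 10^{10} ≡ 10^{0} ≡ 1 (mod 3)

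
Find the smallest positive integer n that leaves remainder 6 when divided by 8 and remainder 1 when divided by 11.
M = 8 × 11 = 88. M₁ = 11, y₁ ≡ 3 mod 8. M₂ = 8, y₂ ≡ 7 mod 11. n = 6×11×3 + 1×8×7 ≡ 78 mod 88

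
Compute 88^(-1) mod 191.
Since 191 is prime, by Fermat 88^(-1) ≡ 88^{189} ≡ 89 mod 191. Verify: 88 × 89 = 7832 ≡ 1 mod 191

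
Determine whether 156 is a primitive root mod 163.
156^{81} ≡ 1 mod 163 and 81 < 162, so ord_163(156) = 81 ≠ 162 and 156 is not a primitive root.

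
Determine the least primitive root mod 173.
g = 2. For each prime q|172: 2^{86}≡172, 2^{4}≡16, none ≡ 1, so ord_173(2) = 172 and 2 is a primitive root.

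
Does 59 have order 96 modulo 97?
ord_97(59) divides 96. For each prime q|96: 59^{48}≡96, 59^{32}≡35, none ≡ 1. So 59 has order 96 and is a primitive root mod 97.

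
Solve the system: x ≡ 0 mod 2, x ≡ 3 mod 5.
M = 2 × 5 = 10. M₁ = 5, y₁ ≡ 1 mod 2. M₂ = 2, y₂ ≡ 3 mod 5. x = 0×5×1 + 3×2×3 ≡ 8 mod 10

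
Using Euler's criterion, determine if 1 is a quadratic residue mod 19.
By Euler's criterion: 1^{9} ≡ 1 (mod 19). Since this equals 1, 1 is a QR.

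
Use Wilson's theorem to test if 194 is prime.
(193)! mod 194 = 0. Since 0 ≢ -1 mod 194, 194 is not prime.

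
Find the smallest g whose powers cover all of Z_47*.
g = 5. Powers: [5, 25, 31, 14, 23, 21, 11, ...] generates all 46 non-zero residues.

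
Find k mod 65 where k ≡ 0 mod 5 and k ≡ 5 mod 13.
M = 5 × 13 = 65. M₁ = 13, y₁ ≡ 2 mod 5. M₂ = 5, y₂ ≡ 8 mod 13. k = 0×13×2 + 5×5×8 ≡ 5 mod 65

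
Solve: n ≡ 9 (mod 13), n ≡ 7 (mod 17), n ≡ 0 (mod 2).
M = 13 × 17 × 2 = 442. M₁ = 34, y₁ ≡ 5 (mod 13). M₂ = 26, y₂ ≡ 2 (mod 17). M₃ = 221, y₃ ≡ 1 (mod 2). n = 9×34×5 + 7×26×2 + 0×221×1 ≡ 126 (mod 442)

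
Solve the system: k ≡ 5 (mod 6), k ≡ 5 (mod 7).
M = 6 × 7 = 42. M₁ = 7, y₁ ≡ 1 (mod 6). M₂ = 6, y₂ ≡ 6 (mod 7). k = 5×7×1 + 5×6×6 ≡ 5 (mod 42)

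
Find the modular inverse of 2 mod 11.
Since 11 is prime, by Fermat 2^(-1) ≡ 2^{9} ≡ 6 mod 11. Verify: 2 × 6 = 12 ≡ 1 mod 11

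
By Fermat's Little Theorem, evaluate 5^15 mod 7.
By Fermat: 5^{6} ≡ 1 (mod 7). 15 = 2×6 + 3. So 5^{15} ≡ 5^{3} ≡ 6 (mod 7)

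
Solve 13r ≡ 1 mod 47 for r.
Since 47 is prime, by Fermat 13^(-1) ≡ 13^{45} ≡ 29 mod 47. Verify: 13 × 29 = 377 ≡ 1 mod 47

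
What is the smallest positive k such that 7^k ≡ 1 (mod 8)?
Powers of 7 mod 8: 7^1≡7, 7^2≡1. ord_8(7) = 2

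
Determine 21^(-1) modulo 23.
Since 23 is prime, by Fermat 21^(-1) ≡ 21^{21} ≡ 11 (mod 23). Verify: 21 × 11 = 231 ≡ 1 (mod 23)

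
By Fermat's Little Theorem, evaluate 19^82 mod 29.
By Fermat: 19^{28} ≡ 1 (mod 29). 82 = 2×28 + 26. So 19^{82} ≡ 19^{26} ≡ 9 (mod 29)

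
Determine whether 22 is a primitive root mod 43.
22^{14} ≡ 1 mod 43 and 14 < 42, so ord_43(22) = 14 ≠ 42 and 22 is not a primitive root.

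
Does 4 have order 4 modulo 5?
4^{2} ≡ 1 (mod 5) and 2 < 4, so ord_5(4) = 2 ≠ 4 and 4 is not a primitive root.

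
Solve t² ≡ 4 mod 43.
The square roots of 4 mod 43 are 41 and 2. Verify: 41² = 1681 ≡ 4 mod 43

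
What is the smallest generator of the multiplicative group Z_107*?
g = 2. Powers: [2, 4, 8, 16, 32, 64, ...] generates all 106 non-zero residues.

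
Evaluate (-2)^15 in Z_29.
By repeated squaring mod 29: (-2)^{1}≡27, (-2)^{2}≡4, (-2)^{4}≡16, (-2)^{8}≡24. Then (-2)^{15} = (-2)^{8+4+2+1} ≡ 24 × 16 × 4 × 27 ≡ 2 mod 29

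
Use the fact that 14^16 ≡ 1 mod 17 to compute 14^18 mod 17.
By Fermat: 14^{16} ≡ 1 mod 17. So 14^{18} = 14^{16} · 14^{2} ≡ 14^{2} ≡ 9 mod 17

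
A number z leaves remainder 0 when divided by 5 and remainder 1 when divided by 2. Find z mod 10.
M = 5 × 2 = 10. M₁ = 2, y₁ ≡ 3 mod 5. M₂ = 5, y₂ ≡ 1 mod 2. z = 0×2×3 + 1×5×1 ≡ 5 mod 10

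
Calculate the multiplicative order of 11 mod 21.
Powers of 11 mod 21: 11^1≡11, 11^2≡16, 11^3≡8, 11^4≡4, 11^5≡2, 11^6≡1. So the order of 11 is 6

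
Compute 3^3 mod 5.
3^{3} = 27 ≡ 2 mod 5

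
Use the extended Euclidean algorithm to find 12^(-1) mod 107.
Extended GCD: 12(9) + 107(-1) = 1. So 12^(-1) ≡ 9 (mod 107). Verify: 12 × 9 = 108 ≡ 1 (mod 107)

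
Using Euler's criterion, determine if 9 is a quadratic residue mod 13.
By Euler's criterion: 9^{6} ≡ 1 mod 13. Since this equals 1, 9 is a QR.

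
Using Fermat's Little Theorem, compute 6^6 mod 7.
By Fermat's Little Theorem, 6^{6} ≡ 1 mod 7 since 7 is prime and gcd(6, 7) = 1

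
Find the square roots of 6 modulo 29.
The square roots of 6 mod 29 are 8 and 21. Verify: 8² = 64 ≡ 6 (mod 29)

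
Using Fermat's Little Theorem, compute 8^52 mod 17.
By Fermat: 8^{16} ≡ 1 (mod 17). 52 = 3×16 + 4. So 8^{52} ≡ 8^{4} ≡ 16 (mod 17)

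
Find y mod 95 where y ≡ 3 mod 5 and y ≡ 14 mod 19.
M = 5 × 19 = 95. M₁ = 19, y₁ ≡ 4 mod 5. M₂ = 5, y₂ ≡ 4 mod 19. y = 3×19×4 + 14×5×4 ≡ 33 mod 95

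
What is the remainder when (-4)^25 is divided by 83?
By repeated squaring mod 83: (-4)^{1}≡79, (-4)^{2}≡16, (-4)^{4}≡7, (-4)^{8}≡49, (-4)^{16}≡77. Then (-4)^{25} = (-4)^{16+8+1} ≡ 77 × 49 × 79 ≡ 14 mod 83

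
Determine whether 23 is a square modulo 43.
By Euler's criterion: 23^{21} ≡ 1 (mod 43). Since this equals 1, 23 is a QR.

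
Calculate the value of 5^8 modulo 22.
By repeated squaring mod 22: 5^{1}≡5, 5^{2}≡3, 5^{4}≡9, 5^{8}≡15. So 5^{8} ≡ 15 mod 22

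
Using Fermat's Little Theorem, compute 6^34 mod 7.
By Fermat: 6^{6} ≡ 1 mod 7. 34 = 5×6 + 4. So 6^{34} ≡ 6^{4} ≡ 1 mod 7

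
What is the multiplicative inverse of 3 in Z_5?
Since 5 is prime, by Fermat 3^(-1) ≡ 3^{3} ≡ 2 (mod 5). Verify: 3 × 2 = 6 ≡ 1 (mod 5)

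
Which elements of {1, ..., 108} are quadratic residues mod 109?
Quadratic residues modulo 109: {1, 3, 4, 5, 7, 9, 12, 15, 16, 20, 21, 22, 25, 26, 27, 28, 29, 31, 34, 35, 36, 38, 43, 45, 46, 48, 49, 60, 61, 63, 64, 66, 71, 73, 74, 75, 78, 80, 81, 82, 83, 84, 87, 88, 89, 93, 94, 97, 100, 102, 104, 105, 106, 108}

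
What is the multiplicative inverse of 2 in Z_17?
Since 17 is prime, by Fermat 2^(-1) ≡ 2^{15} ≡ 9 mod 17. Verify: 2 × 9 = 18 ≡ 1 mod 17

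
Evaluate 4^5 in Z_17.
By repeated squaring (mod 17): 4^{1}≡4, 4^{2}≡16, 4^{4}≡1. Then 4^{5} = 4^{4+1} ≡ 1 × 4 ≡ 4 (mod 17)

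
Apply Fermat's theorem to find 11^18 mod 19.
By Fermat's Little Theorem, 11^{18} ≡ 1 mod 19 since 19 is prime and gcd(11, 19) = 1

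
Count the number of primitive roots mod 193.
Number of primitive roots mod 193 = φ(p-1) = φ(192) = 64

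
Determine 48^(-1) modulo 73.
Since 73 is prime, by Fermat 48^(-1) ≡ 48^{71} ≡ 35 (mod 73). Verify: 48 × 35 = 1680 ≡ 1 (mod 73)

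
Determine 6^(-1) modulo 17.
Since 17 is prime, by Fermat 6^(-1) ≡ 6^{15} ≡ 3 mod 17. Verify: 6 × 3 = 18 ≡ 1 mod 17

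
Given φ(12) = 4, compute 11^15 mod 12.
By Euler: 11^{4} ≡ 1 mod 12 since gcd(11, 12) = 1. 15 = 3×4 + 3. So 11^{15} ≡ 11^{3} ≡ 11 mod 12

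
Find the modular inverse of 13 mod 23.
Since 23 is prime, by Fermat 13^(-1) ≡ 13^{21} ≡ 16 (mod 23). Verify: 13 × 16 = 208 ≡ 1 (mod 23)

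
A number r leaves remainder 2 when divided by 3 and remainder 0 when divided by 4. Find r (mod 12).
M = 3 × 4 = 12. M₁ = 4, y₁ ≡ 1 (mod 3). M₂ = 3, y₂ ≡ 3 (mod 4). r = 2×4×1 + 0×3×3 ≡ 8 (mod 12)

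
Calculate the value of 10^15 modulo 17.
By repeated squaring mod 17: 10^{1}≡10, 10^{2}≡15, 10^{4}≡4, 10^{8}≡16. Then 10^{15} = 10^{8+4+2+1} ≡ 16 × 4 × 15 × 10 ≡ 12 mod 17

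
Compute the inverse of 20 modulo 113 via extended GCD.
Extended GCD: 20(17) + 113(-3) = 1. So 20^(-1) ≡ 17 mod 113. Verify: 20 × 17 = 340 ≡ 1 mod 113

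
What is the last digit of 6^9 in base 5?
Using Fermat: 6^{4} ≡ 1 mod 5. 9 ≡ 1 mod 4. So 6^{9} ≡ 6^{1} ≡ 1 mod 5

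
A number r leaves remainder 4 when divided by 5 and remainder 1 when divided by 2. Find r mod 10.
M = 5 × 2 = 10. M₁ = 2, y₁ ≡ 3 mod 5. M₂ = 5, y₂ ≡ 1 mod 2. r = 4×2×3 + 1×5×1 ≡ 9 mod 10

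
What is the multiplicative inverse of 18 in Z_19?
Since 19 is prime, by Fermat 18^(-1) ≡ 18^{17} ≡ 18 mod 19. Verify: 18 × 18 = 324 ≡ 1 mod 19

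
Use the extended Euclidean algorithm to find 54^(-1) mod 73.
Extended GCD: 54(23) + 73(-17) = 1. So 54^(-1) ≡ 23 mod 73. Verify: 54 × 23 = 1242 ≡ 1 mod 73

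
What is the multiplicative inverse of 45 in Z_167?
Since 167 is prime, by Fermat 45^(-1) ≡ 45^{165} ≡ 26 mod 167. Verify: 45 × 26 = 1170 ≡ 1 mod 167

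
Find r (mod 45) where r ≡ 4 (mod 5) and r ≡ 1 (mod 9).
M = 5 × 9 = 45. M₁ = 9, y₁ ≡ 4 (mod 5). M₂ = 5, y₂ ≡ 2 (mod 9). r = 4×9×4 + 1×5×2 ≡ 19 (mod 45)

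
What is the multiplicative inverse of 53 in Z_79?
Since 79 is prime, by Fermat 53^(-1) ≡ 53^{77} ≡ 3 mod 79. Verify: 53 × 3 = 159 ≡ 1 mod 79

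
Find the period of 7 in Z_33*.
Powers of 7 mod 33: 7^1≡7, 7^2≡16, 7^3≡13, 7^4≡25, 7^5≡10, 7^6≡4, 7^7≡28, 7^8≡31, 7^9≡19, 7^10≡1. ord_33(7) = 10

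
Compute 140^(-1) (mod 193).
Since 193 is prime, by Fermat 140^(-1) ≡ 140^{191} ≡ 142 (mod 193). Verify: 140 × 142 = 19880 ≡ 1 (mod 193)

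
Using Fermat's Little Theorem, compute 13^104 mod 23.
By Fermat: 13^{22} ≡ 1 (mod 23). 104 = 4×22 + 16. So 13^{104} ≡ 13^{16} ≡ 4 (mod 23)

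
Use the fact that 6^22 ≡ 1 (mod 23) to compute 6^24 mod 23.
By Fermat: 6^{22} ≡ 1 (mod 23). So 6^{24} = 6^{22} · 6^{2} ≡ 6^{2} ≡ 13 (mod 23)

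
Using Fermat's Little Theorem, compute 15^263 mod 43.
By Fermat: 15^{42} ≡ 1 mod 43. 263 ≡ 11 mod 42. So 15^{263} ≡ 15^{11} ≡ 31 mod 43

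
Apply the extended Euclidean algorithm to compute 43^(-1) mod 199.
Extended GCD: 43(-37) + 199(8) = 1. So 43^(-1) ≡ -37 ≡ 162 mod 199. Verify: 43 × 162 = 6966 ≡ 1 mod 199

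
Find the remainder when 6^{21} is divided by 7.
By Fermat: 6^{6} ≡ 1 mod 7. 21 = 3×6 + 3. So 6^{21} ≡ 6^{3} ≡ 6 mod 7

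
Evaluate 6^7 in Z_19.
By repeated squaring mod 19: 6^{1}≡6, 6^{2}≡17, 6^{4}≡4. Then 6^{7} = 6^{4+2+1} ≡ 4 × 17 × 6 ≡ 9 mod 19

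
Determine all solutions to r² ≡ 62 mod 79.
The square roots of 62 mod 79 are 46 and 33. Verify: 46² = 2116 ≡ 62 mod 79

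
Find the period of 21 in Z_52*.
Powers of 21 mod 52: 21^1≡21, 21^2≡25, 21^3≡5, 21^4≡1. Order = 4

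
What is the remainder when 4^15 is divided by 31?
By repeated squaring mod 31: 4^{1}≡4, 4^{2}≡16, 4^{4}≡8, 4^{8}≡2. Then 4^{15} = 4^{8+4+2+1} ≡ 2 × 8 × 16 × 4 ≡ 1 mod 31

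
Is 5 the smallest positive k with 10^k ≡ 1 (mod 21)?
Powers of 10 mod 21: 10^1≡10, 10^2≡16, 10^3≡13, 10^4≡4, 10^5≡19, 10^6≡1. 10^5≡19≢1, so ord ≠ 5. No, the actual order is 6.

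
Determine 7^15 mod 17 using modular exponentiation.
By repeated squaring mod 17: 7^{1}≡7, 7^{2}≡15, 7^{4}≡4, 7^{8}≡16. Then 7^{15} = 7^{8+4+2+1} ≡ 16 × 4 × 15 × 7 ≡ 5 mod 17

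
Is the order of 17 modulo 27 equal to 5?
Powers of 17 mod 27: 17^1≡17, 17^2≡19, 17^3≡26, 17^4≡10, 17^5≡8, 17^6≡1. 17^5≡8≢1, so ord ≠ 5. No, the actual order is 6.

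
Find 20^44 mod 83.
By repeated squaring mod 83: 20^{1}≡20, 20^{2}≡68, 20^{4}≡59, 20^{8}≡78, 20^{16}≡25, 20^{32}≡44. Then 20^{44} = 20^{32+8+4} ≡ 44 × 78 × 59 ≡ 51 mod 83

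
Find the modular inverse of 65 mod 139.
Since 139 is prime, by Fermat 65^(-1) ≡ 65^{137} ≡ 77 mod 139. Verify: 65 × 77 = 5005 ≡ 1 mod 139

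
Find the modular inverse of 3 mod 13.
Since 13 is prime, by Fermat 3^(-1) ≡ 3^{11} ≡ 9 mod 13. Verify: 3 × 9 = 27 ≡ 1 mod 13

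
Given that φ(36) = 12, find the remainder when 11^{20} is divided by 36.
By Euler: 11^{12} ≡ 1 (mod 36) since gcd(11, 36) = 1. 20 = 1×12 + 8. So 11^{20} ≡ 11^{8} ≡ 13 (mod 36)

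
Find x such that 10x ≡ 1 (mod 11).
Since 11 is prime, by Fermat 10^(-1) ≡ 10^{9} ≡ 10 (mod 11). Verify: 10 × 10 = 100 ≡ 1 (mod 11)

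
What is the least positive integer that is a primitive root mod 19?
g = 2. Powers: [2, 4, 8, 16, 13, 7, 14, 9, 18, ...] generates all 18 non-zero residues.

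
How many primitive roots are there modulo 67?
There are φ(67-1) = φ(66) = 20 primitive roots modulo 67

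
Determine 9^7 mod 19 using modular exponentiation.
By repeated squaring (mod 19): 9^{1}≡9, 9^{2}≡5, 9^{4}≡6. Then 9^{7} = 9^{4+2+1} ≡ 6 × 5 × 9 ≡ 4 (mod 19)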